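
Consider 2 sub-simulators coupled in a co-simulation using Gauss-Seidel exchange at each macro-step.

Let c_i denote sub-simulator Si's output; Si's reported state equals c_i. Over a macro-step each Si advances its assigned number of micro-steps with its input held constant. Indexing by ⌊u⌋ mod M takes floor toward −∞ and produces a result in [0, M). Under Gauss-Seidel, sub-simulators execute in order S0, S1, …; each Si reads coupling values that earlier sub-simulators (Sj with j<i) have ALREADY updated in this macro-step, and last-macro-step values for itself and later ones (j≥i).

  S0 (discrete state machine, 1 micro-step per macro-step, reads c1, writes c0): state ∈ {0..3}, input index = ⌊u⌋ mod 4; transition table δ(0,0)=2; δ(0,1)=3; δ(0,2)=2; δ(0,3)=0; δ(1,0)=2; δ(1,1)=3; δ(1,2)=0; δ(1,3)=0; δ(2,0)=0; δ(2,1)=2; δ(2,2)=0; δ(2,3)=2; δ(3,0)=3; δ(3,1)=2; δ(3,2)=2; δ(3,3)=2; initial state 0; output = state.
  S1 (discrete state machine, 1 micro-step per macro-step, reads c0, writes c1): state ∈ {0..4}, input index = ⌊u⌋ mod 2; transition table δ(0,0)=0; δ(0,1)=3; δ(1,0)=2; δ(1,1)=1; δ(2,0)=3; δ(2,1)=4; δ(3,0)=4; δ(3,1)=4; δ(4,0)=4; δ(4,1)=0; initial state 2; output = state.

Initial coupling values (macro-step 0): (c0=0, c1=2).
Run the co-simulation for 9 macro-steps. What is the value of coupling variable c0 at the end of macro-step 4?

c0 at macro-step 4 = 2

macro 1: S0 reads c1=2 → after 1×micro: 2; S1 reads c0=2 → after 1×micro: 3 ⇒ (c0=2, c1=3)
macro 2: S0 reads c1=3 → after 1×micro: 2; S1 reads c0=2 → after 1×micro: 4 ⇒ (c0=2, c1=4)
macro 3: S0 reads c1=4 → after 1×micro: 0; S1 reads c0=0 → after 1×micro: 4 ⇒ (c0=0, c1=4)
macro 4: S0 reads c1=4 → after 1×micro: 2; S1 reads c0=2 → after 1×micro: 4 ⇒ (c0=2, c1=4)
macro 5: S0 reads c1=4 → after 1×micro: 0; S1 reads c0=0 → after 1×micro: 4 ⇒ (c0=0, c1=4)
macro 6: S0 reads c1=4 → after 1×micro: 2; S1 reads c0=2 → after 1×micro: 4 ⇒ (c0=2, c1=4)
macro 7: S0 reads c1=4 → after 1×micro: 0; S1 reads c0=0 → after 1×micro: 4 ⇒ (c0=0, c1=4)
macro 8: S0 reads c1=4 → after 1×micro: 2; S1 reads c0=2 → after 1×micro: 4 ⇒ (c0=2, c1=4)
macro 9: S0 reads c1=4 → after 1×micro: 0; S1 reads c0=0 → after 1×micro: 4 ⇒ (c0=0, c1=4)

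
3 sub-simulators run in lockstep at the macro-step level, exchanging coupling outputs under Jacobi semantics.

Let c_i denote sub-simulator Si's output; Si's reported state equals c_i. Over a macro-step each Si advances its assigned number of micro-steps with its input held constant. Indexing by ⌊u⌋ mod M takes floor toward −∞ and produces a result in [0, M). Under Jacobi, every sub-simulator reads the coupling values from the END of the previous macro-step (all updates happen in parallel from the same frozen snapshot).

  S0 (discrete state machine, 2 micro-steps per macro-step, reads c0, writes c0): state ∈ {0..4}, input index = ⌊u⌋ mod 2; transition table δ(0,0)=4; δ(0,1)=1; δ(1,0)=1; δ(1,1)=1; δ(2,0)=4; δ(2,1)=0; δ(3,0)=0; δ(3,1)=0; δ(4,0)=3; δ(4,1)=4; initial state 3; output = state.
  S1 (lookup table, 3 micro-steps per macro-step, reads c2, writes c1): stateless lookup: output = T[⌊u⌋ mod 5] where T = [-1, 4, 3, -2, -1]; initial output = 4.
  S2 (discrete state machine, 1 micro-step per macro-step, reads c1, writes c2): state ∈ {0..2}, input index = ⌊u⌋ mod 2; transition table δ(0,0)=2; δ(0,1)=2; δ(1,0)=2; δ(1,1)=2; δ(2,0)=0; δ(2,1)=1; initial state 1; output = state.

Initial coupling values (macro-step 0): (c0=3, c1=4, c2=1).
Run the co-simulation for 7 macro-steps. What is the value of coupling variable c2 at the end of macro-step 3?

macro 1: S0 reads c0=3 → after 2×micro: 1; S1 reads c2=1 → after 3×micro: 4; S2 reads c1=4 → after 1×micro: 2 ⇒ (c0=1, c1=4, c2=2)
macro 2: S0 reads c0=1 → after 2×micro: 1; S1 reads c2=2 → after 3×micro: 3; S2 reads c1=4 → after 1×micro: 0 ⇒ (c0=1, c1=3, c2=0)
macro 3: S0 reads c0=1 → after 2×micro: 1; S1 reads c2=0 → after 3×micro: -1; S2 reads c1=3 → after 1×micro: 2 ⇒ (c0=1, c1=-1, c2=2)
macro 4: S0 reads c0=1 → after 2×micro: 1; S1 reads c2=2 → after 3×micro: 3; S2 reads c1=-1 → after 1×micro: 1 ⇒ (c0=1, c1=3, c2=1)
macro 5: S0 reads c0=1 → after 2×micro: 1; S1 reads c2=1 → after 3×micro: 4; S2 reads c1=3 → after 1×micro: 2 ⇒ (c0=1, c1=4, c2=2)
macro 6: S0 reads c0=1 → after 2×micro: 1; S1 reads c2=2 → after 3×micro: 3; S2 reads c1=4 → after 1×micro: 0 ⇒ (c0=1, c1=3, c2=0)
macro 7: S0 reads c0=1 → after 2×micro: 1; S1 reads c2=0 → after 3×micro: -1; S2 reads c1=3 → after 1×micro: 2 ⇒ (c0=1, c1=-1, c2=2)

c2 at macro-step 3 = 2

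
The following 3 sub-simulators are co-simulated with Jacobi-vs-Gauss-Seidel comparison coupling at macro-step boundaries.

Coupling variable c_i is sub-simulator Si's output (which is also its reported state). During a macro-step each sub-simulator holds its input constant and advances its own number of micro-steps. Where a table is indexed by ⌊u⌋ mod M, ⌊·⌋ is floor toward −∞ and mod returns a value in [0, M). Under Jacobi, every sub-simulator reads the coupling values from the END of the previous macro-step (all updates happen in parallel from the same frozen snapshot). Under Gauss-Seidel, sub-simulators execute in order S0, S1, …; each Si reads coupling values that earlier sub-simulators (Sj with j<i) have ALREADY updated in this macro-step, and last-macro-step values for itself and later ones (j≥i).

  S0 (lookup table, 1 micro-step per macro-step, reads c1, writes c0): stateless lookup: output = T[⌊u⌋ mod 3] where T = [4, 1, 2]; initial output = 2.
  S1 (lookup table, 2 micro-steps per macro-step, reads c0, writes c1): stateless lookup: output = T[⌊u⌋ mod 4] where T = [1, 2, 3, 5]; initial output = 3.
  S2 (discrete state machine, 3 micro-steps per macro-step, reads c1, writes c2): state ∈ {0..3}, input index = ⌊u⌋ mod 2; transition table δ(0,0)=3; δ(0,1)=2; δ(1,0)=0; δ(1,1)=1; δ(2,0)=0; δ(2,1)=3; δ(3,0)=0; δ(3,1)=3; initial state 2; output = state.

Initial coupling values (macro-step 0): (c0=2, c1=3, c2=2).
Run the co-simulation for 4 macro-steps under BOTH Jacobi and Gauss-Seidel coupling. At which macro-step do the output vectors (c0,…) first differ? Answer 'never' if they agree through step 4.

first divergence at macro-step: 1

[Jacobi] macro 1: S0 reads c1=3 → after 1×micro: 4; S1 reads c0=2 → after 2×micro: 3; S2 reads c1=3 → after 3×micro: 3 ⇒ (c0=4, c1=3, c2=3)
[Jacobi] macro 2: S0 reads c1=3 → after 1×micro: 4; S1 reads c0=4 → after 2×micro: 1; S2 reads c1=3 → after 3×micro: 3 ⇒ (c0=4, c1=1, c2=3)
[Jacobi] macro 3: S0 reads c1=1 → after 1×micro: 1; S1 reads c0=4 → after 2×micro: 1; S2 reads c1=1 → after 3×micro: 3 ⇒ (c0=1, c1=1, c2=3)
[Jacobi] macro 4: S0 reads c1=1 → after 1×micro: 1; S1 reads c0=1 → after 2×micro: 2; S2 reads c1=1 → after 3×micro: 3 ⇒ (c0=1, c1=2, c2=3)
[Gauss-Seidel] macro 1: S0 reads c1=3 → after 1×micro: 4; S1 reads c0=4 → after 2×micro: 1; S2 reads c1=1 → after 3×micro: 3 ⇒ (c0=4, c1=1, c2=3)
[Gauss-Seidel] macro 2: S0 reads c1=1 → after 1×micro: 1; S1 reads c0=1 → after 2×micro: 2; S2 reads c1=2 → after 3×micro: 0 ⇒ (c0=1, c1=2, c2=0)
[Gauss-Seidel] macro 3: S0 reads c1=2 → after 1×micro: 2; S1 reads c0=2 → after 2×micro: 3; S2 reads c1=3 → after 3×micro: 3 ⇒ (c0=2, c1=3, c2=3)
[Gauss-Seidel] macro 4: S0 reads c1=3 → after 1×micro: 4; S1 reads c0=4 → after 2×micro: 1; S2 reads c1=1 → after 3×micro: 3 ⇒ (c0=4, c1=1, c2=3)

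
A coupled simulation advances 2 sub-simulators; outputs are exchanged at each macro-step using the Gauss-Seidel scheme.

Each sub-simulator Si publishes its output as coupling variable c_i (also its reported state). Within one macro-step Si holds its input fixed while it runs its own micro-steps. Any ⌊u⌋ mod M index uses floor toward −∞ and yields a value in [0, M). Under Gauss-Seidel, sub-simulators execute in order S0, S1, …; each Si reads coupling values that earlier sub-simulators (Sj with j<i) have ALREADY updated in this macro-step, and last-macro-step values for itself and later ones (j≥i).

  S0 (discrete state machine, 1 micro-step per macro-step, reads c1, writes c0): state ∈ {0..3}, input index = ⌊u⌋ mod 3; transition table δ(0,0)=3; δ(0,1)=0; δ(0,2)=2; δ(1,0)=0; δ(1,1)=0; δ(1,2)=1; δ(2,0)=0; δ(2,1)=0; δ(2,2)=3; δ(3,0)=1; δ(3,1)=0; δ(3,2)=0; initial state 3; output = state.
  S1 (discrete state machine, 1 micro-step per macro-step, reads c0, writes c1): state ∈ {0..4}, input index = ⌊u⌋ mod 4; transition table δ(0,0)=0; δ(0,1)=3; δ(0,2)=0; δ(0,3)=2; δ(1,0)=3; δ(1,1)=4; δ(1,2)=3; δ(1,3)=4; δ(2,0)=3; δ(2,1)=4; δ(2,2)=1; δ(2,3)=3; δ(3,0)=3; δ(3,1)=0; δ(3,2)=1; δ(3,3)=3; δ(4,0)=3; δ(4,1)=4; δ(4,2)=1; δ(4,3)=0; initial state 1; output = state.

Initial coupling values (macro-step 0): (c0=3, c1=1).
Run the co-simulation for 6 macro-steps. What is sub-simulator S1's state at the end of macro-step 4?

S1 state at macro-step 4 = 0

macro 1: S0 reads c1=1 → after 1×micro: 0; S1 reads c0=0 → after 1×micro: 3 ⇒ (c0=0, c1=3)
macro 2: S0 reads c1=3 → after 1×micro: 3; S1 reads c0=3 → after 1×micro: 3 ⇒ (c0=3, c1=3)
macro 3: S0 reads c1=3 → after 1×micro: 1; S1 reads c0=1 → after 1×micro: 0 ⇒ (c0=1, c1=0)
macro 4: S0 reads c1=0 → after 1×micro: 0; S1 reads c0=0 → after 1×micro: 0 ⇒ (c0=0, c1=0)
macro 5: S0 reads c1=0 → after 1×micro: 3; S1 reads c0=3 → after 1×micro: 2 ⇒ (c0=3, c1=2)
macro 6: S0 reads c1=2 → after 1×micro: 0; S1 reads c0=0 → after 1×micro: 3 ⇒ (c0=0, c1=3)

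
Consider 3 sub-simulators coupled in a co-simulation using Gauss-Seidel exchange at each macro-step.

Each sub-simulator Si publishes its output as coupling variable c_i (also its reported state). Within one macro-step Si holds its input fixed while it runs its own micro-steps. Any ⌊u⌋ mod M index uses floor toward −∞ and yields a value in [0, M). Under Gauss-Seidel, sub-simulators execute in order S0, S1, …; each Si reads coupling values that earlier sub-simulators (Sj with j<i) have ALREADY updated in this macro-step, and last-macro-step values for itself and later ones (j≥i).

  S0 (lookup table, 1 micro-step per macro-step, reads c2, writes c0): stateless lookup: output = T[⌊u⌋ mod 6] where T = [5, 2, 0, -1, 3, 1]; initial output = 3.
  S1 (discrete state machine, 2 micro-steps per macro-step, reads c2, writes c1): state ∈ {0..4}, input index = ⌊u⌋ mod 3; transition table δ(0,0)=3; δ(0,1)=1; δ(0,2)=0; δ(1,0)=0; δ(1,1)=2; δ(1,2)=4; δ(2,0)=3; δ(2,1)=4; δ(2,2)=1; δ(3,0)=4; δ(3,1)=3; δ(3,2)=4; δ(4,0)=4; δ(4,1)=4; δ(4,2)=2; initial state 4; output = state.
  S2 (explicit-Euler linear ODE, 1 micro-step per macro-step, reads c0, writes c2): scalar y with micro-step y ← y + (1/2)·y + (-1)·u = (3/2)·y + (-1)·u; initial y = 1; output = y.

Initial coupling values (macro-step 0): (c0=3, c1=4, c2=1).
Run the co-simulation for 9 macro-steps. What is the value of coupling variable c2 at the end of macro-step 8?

c2 at macro-step 8 = -24167/256

macro 1: S0 reads c2=1 → after 1×micro: 2; S1 reads c2=1 → after 2×micro: 4; S2 reads c0=2 → after 1×micro: -1/2 ⇒ (c0=2, c1=4, c2=-1/2)
macro 2: S0 reads c2=-1/2 → after 1×micro: 1; S1 reads c2=-1/2 → after 2×micro: 1; S2 reads c0=1 → after 1×micro: -7/4 ⇒ (c0=1, c1=1, c2=-7/4)
macro 3: S0 reads c2=-7/4 → after 1×micro: 3; S1 reads c2=-7/4 → after 2×micro: 4; S2 reads c0=3 → after 1×micro: -45/8 ⇒ (c0=3, c1=4, c2=-45/8)
macro 4: S0 reads c2=-45/8 → after 1×micro: 5; S1 reads c2=-45/8 → after 2×micro: 4; S2 reads c0=5 → after 1×micro: -215/16 ⇒ (c0=5, c1=4, c2=-215/16)
macro 5: S0 reads c2=-215/16 → after 1×micro: 3; S1 reads c2=-215/16 → after 2×micro: 4; S2 reads c0=3 → after 1×micro: -741/32 ⇒ (c0=3, c1=4, c2=-741/32)
macro 6: S0 reads c2=-741/32 → after 1×micro: 5; S1 reads c2=-741/32 → after 2×micro: 4; S2 reads c0=5 → after 1×micro: -2543/64 ⇒ (c0=5, c1=4, c2=-2543/64)
macro 7: S0 reads c2=-2543/64 → after 1×micro: 0; S1 reads c2=-2543/64 → after 2×micro: 1; S2 reads c0=0 → after 1×micro: -7629/128 ⇒ (c0=0, c1=1, c2=-7629/128)
macro 8: S0 reads c2=-7629/128 → after 1×micro: 5; S1 reads c2=-7629/128 → after 2×micro: 3; S2 reads c0=5 → after 1×micro: -24167/256 ⇒ (c0=5, c1=3, c2=-24167/256)
macro 9: S0 reads c2=-24167/256 → after 1×micro: 2; S1 reads c2=-24167/256 → after 2×micro: 3; S2 reads c0=2 → after 1×micro: -73525/512 ⇒ (c0=2, c1=3, c2=-73525/512)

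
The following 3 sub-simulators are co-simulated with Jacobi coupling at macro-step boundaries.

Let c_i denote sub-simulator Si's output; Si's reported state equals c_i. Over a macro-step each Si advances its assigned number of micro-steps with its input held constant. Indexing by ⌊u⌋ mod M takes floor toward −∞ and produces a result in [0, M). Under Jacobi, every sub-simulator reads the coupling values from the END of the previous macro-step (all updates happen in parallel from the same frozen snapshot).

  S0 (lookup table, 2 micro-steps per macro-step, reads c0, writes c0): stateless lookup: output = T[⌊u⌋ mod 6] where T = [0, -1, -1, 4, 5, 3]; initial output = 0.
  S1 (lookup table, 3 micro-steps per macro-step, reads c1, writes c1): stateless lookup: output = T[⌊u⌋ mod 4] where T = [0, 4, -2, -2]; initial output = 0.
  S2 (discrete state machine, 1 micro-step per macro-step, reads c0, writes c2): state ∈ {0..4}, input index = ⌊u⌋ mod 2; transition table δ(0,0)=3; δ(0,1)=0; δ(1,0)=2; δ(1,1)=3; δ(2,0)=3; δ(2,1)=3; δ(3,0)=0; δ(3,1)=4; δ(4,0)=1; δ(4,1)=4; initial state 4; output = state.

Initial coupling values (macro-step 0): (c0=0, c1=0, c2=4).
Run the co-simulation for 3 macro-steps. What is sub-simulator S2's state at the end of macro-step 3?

S2 state at macro-step 3 = 3

macro 1: S0 reads c0=0 → after 2×micro: 0; S1 reads c1=0 → after 3×micro: 0; S2 reads c0=0 → after 1×micro: 1 ⇒ (c0=0, c1=0, c2=1)
macro 2: S0 reads c0=0 → after 2×micro: 0; S1 reads c1=0 → after 3×micro: 0; S2 reads c0=0 → after 1×micro: 2 ⇒ (c0=0, c1=0, c2=2)
macro 3: S0 reads c0=0 → after 2×micro: 0; S1 reads c1=0 → after 3×micro: 0; S2 reads c0=0 → after 1×micro: 3 ⇒ (c0=0, c1=0, c2=3)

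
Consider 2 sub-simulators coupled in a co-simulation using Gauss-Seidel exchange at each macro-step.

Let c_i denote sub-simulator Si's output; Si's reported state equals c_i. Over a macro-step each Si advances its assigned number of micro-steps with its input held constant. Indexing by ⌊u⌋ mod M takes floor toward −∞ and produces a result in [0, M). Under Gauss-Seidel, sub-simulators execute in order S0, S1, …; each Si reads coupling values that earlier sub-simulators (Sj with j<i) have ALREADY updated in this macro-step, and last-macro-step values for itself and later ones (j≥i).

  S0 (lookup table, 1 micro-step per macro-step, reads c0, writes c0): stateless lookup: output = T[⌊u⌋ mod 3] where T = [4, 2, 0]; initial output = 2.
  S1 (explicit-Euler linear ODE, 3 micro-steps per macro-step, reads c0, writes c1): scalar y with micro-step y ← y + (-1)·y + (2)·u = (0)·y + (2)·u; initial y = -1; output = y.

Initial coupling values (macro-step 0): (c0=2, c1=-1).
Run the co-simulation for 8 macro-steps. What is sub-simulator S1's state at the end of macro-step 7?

macro 1: S0 reads c0=2 → after 1×micro: 0; S1 reads c0=0 → after 3×micro: 0 ⇒ (c0=0, c1=0)
macro 2: S0 reads c0=0 → after 1×micro: 4; S1 reads c0=4 → after 3×micro: 8 ⇒ (c0=4, c1=8)
macro 3: S0 reads c0=4 → after 1×micro: 2; S1 reads c0=2 → after 3×micro: 4 ⇒ (c0=2, c1=4)
macro 4: S0 reads c0=2 → after 1×micro: 0; S1 reads c0=0 → after 3×micro: 0 ⇒ (c0=0, c1=0)
macro 5: S0 reads c0=0 → after 1×micro: 4; S1 reads c0=4 → after 3×micro: 8 ⇒ (c0=4, c1=8)
macro 6: S0 reads c0=4 → after 1×micro: 2; S1 reads c0=2 → after 3×micro: 4 ⇒ (c0=2, c1=4)
macro 7: S0 reads c0=2 → after 1×micro: 0; S1 reads c0=0 → after 3×micro: 0 ⇒ (c0=0, c1=0)
macro 8: S0 reads c0=0 → after 1×micro: 4; S1 reads c0=4 → after 3×micro: 8 ⇒ (c0=4, c1=8)

S1 state at macro-step 7 = 0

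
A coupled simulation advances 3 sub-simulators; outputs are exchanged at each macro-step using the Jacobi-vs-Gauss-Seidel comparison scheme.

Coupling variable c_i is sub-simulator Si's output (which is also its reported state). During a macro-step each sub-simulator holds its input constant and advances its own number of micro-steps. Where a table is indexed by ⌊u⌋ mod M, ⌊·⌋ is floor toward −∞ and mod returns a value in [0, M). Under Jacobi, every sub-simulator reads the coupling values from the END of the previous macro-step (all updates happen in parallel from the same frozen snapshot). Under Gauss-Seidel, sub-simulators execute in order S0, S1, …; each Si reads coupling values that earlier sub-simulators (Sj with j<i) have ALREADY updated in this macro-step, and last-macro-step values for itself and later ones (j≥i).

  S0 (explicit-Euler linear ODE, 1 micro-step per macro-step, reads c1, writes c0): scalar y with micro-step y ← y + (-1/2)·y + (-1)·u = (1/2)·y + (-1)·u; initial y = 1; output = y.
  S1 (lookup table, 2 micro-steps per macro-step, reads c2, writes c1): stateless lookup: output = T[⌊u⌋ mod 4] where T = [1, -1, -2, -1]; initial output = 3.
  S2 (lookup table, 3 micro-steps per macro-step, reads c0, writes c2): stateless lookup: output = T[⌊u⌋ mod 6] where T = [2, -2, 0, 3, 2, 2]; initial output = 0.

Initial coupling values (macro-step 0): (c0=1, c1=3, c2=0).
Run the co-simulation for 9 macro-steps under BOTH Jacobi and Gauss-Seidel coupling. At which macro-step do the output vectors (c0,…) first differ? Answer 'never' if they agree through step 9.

[Jacobi] macro 1: S0 reads c1=3 → after 1×micro: -5/2; S1 reads c2=0 → after 2×micro: 1; S2 reads c0=1 → after 3×micro: -2 ⇒ (c0=-5/2, c1=1, c2=-2)
[Jacobi] macro 2: S0 reads c1=1 → after 1×micro: -9/4; S1 reads c2=-2 → after 2×micro: -2; S2 reads c0=-5/2 → after 3×micro: 3 ⇒ (c0=-9/4, c1=-2, c2=3)
[Jacobi] macro 3: S0 reads c1=-2 → after 1×micro: 7/8; S1 reads c2=3 → after 2×micro: -1; S2 reads c0=-9/4 → after 3×micro: 3 ⇒ (c0=7/8, c1=-1, c2=3)
[Jacobi] macro 4: S0 reads c1=-1 → after 1×micro: 23/16; S1 reads c2=3 → after 2×micro: -1; S2 reads c0=7/8 → after 3×micro: 2 ⇒ (c0=23/16, c1=-1, c2=2)
[Jacobi] macro 5: S0 reads c1=-1 → after 1×micro: 55/32; S1 reads c2=2 → after 2×micro: -2; S2 reads c0=23/16 → after 3×micro: -2 ⇒ (c0=55/32, c1=-2, c2=-2)
[Jacobi] macro 6: S0 reads c1=-2 → after 1×micro: 183/64; S1 reads c2=-2 → after 2×micro: -2; S2 reads c0=55/32 → after 3×micro: -2 ⇒ (c0=183/64, c1=-2, c2=-2)
[Jacobi] macro 7: S0 reads c1=-2 → after 1×micro: 439/128; S1 reads c2=-2 → after 2×micro: -2; S2 reads c0=183/64 → after 3×micro: 0 ⇒ (c0=439/128, c1=-2, c2=0)
[Jacobi] macro 8: S0 reads c1=-2 → after 1×micro: 951/256; S1 reads c2=0 → after 2×micro: 1; S2 reads c0=439/128 → after 3×micro: 3 ⇒ (c0=951/256, c1=1, c2=3)
[Jacobi] macro 9: S0 reads c1=1 → after 1×micro: 439/512; S1 reads c2=3 → after 2×micro: -1; S2 reads c0=951/256 → after 3×micro: 3 ⇒ (c0=439/512, c1=-1, c2=3)
[Gauss-Seidel] macro 1: S0 reads c1=3 → after 1×micro: -5/2; S1 reads c2=0 → after 2×micro: 1; S2 reads c0=-5/2 → after 3×micro: 3 ⇒ (c0=-5/2, c1=1, c2=3)
[Gauss-Seidel] macro 2: S0 reads c1=1 → after 1×micro: -9/4; S1 reads c2=3 → after 2×micro: -1; S2 reads c0=-9/4 → after 3×micro: 3 ⇒ (c0=-9/4, c1=-1, c2=3)
[Gauss-Seidel] macro 3: S0 reads c1=-1 → after 1×micro: -1/8; S1 reads c2=3 → after 2×micro: -1; S2 reads c0=-1/8 → after 3×micro: 2 ⇒ (c0=-1/8, c1=-1, c2=2)
[Gauss-Seidel] macro 4: S0 reads c1=-1 → after 1×micro: 15/16; S1 reads c2=2 → after 2×micro: -2; S2 reads c0=15/16 → after 3×micro: 2 ⇒ (c0=15/16, c1=-2, c2=2)
[Gauss-Seidel] macro 5: S0 reads c1=-2 → after 1×micro: 79/32; S1 reads c2=2 → after 2×micro: -2; S2 reads c0=79/32 → after 3×micro: 0 ⇒ (c0=79/32, c1=-2, c2=0)
[Gauss-Seidel] macro 6: S0 reads c1=-2 → after 1×micro: 207/64; S1 reads c2=0 → after 2×micro: 1; S2 reads c0=207/64 → after 3×micro: 3 ⇒ (c0=207/64, c1=1, c2=3)
[Gauss-Seidel] macro 7: S0 reads c1=1 → after 1×micro: 79/128; S1 reads c2=3 → after 2×micro: -1; S2 reads c0=79/128 → after 3×micro: 2 ⇒ (c0=79/128, c1=-1, c2=2)
[Gauss-Seidel] macro 8: S0 reads c1=-1 → after 1×micro: 335/256; S1 reads c2=2 → after 2×micro: -2; S2 reads c0=335/256 → after 3×micro: -2 ⇒ (c0=335/256, c1=-2, c2=-2)
[Gauss-Seidel] macro 9: S0 reads c1=-2 → after 1×micro: 1359/512; S1 reads c2=-2 → after 2×micro: -2; S2 reads c0=1359/512 → after 3×micro: 0 ⇒ (c0=1359/512, c1=-2, c2=0)

first divergence at macro-step: 1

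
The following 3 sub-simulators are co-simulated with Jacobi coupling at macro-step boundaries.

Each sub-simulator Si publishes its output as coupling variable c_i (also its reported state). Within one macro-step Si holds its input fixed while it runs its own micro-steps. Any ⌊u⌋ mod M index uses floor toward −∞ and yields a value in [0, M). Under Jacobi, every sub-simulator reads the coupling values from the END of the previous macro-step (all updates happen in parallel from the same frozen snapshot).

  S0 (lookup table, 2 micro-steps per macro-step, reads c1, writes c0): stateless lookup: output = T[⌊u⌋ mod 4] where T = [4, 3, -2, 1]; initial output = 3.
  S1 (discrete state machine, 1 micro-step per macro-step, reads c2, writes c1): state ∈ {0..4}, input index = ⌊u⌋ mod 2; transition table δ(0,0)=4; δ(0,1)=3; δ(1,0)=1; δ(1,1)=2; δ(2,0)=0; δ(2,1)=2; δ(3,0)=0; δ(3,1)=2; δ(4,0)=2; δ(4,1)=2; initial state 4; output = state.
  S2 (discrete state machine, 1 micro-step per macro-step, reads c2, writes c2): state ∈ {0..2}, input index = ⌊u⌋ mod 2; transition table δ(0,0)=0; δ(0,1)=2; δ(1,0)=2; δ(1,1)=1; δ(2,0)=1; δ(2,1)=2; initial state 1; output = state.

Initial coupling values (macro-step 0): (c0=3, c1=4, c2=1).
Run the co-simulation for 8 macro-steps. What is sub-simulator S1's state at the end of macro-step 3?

S1 state at macro-step 3 = 2

macro 1: S0 reads c1=4 → after 2×micro: 4; S1 reads c2=1 → after 1×micro: 2; S2 reads c2=1 → after 1×micro: 1 ⇒ (c0=4, c1=2, c2=1)
macro 2: S0 reads c1=2 → after 2×micro: -2; S1 reads c2=1 → after 1×micro: 2; S2 reads c2=1 → after 1×micro: 1 ⇒ (c0=-2, c1=2, c2=1)
macro 3: S0 reads c1=2 → after 2×micro: -2; S1 reads c2=1 → after 1×micro: 2; S2 reads c2=1 → after 1×micro: 1 ⇒ (c0=-2, c1=2, c2=1)
macro 4: S0 reads c1=2 → after 2×micro: -2; S1 reads c2=1 → after 1×micro: 2; S2 reads c2=1 → after 1×micro: 1 ⇒ (c0=-2, c1=2, c2=1)
macro 5: S0 reads c1=2 → after 2×micro: -2; S1 reads c2=1 → after 1×micro: 2; S2 reads c2=1 → after 1×micro: 1 ⇒ (c0=-2, c1=2, c2=1)
macro 6: S0 reads c1=2 → after 2×micro: -2; S1 reads c2=1 → after 1×micro: 2; S2 reads c2=1 → after 1×micro: 1 ⇒ (c0=-2, c1=2, c2=1)
macro 7: S0 reads c1=2 → after 2×micro: -2; S1 reads c2=1 → after 1×micro: 2; S2 reads c2=1 → after 1×micro: 1 ⇒ (c0=-2, c1=2, c2=1)
macro 8: S0 reads c1=2 → after 2×micro: -2; S1 reads c2=1 → after 1×micro: 2; S2 reads c2=1 → after 1×micro: 1 ⇒ (c0=-2, c1=2, c2=1)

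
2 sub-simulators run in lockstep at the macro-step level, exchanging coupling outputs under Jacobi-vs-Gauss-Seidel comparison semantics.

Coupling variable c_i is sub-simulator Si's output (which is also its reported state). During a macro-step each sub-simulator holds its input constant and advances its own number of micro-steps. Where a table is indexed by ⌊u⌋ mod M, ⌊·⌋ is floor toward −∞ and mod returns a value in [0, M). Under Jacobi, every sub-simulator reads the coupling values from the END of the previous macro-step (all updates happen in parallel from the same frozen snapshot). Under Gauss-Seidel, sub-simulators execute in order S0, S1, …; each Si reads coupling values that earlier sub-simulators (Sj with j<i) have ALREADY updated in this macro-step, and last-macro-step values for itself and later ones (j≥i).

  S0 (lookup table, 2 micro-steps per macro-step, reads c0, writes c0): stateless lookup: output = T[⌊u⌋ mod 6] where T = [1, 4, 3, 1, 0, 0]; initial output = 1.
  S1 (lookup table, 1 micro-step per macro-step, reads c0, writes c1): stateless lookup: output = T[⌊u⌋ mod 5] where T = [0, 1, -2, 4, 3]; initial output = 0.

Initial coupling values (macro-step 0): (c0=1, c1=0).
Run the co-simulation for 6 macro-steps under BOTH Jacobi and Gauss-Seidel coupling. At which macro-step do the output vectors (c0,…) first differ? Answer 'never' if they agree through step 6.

[Jacobi] macro 1: S0 reads c0=1 → after 2×micro: 4; S1 reads c0=1 → after 1×micro: 1 ⇒ (c0=4, c1=1)
[Jacobi] macro 2: S0 reads c0=4 → after 2×micro: 0; S1 reads c0=4 → after 1×micro: 3 ⇒ (c0=0, c1=3)
[Jacobi] macro 3: S0 reads c0=0 → after 2×micro: 1; S1 reads c0=0 → after 1×micro: 0 ⇒ (c0=1, c1=0)
[Jacobi] macro 4: S0 reads c0=1 → after 2×micro: 4; S1 reads c0=1 → after 1×micro: 1 ⇒ (c0=4, c1=1)
[Jacobi] macro 5: S0 reads c0=4 → after 2×micro: 0; S1 reads c0=4 → after 1×micro: 3 ⇒ (c0=0, c1=3)
[Jacobi] macro 6: S0 reads c0=0 → after 2×micro: 1; S1 reads c0=0 → after 1×micro: 0 ⇒ (c0=1, c1=0)
[Gauss-Seidel] macro 1: S0 reads c0=1 → after 2×micro: 4; S1 reads c0=4 → after 1×micro: 3 ⇒ (c0=4, c1=3)
[Gauss-Seidel] macro 2: S0 reads c0=4 → after 2×micro: 0; S1 reads c0=0 → after 1×micro: 0 ⇒ (c0=0, c1=0)
[Gauss-Seidel] macro 3: S0 reads c0=0 → after 2×micro: 1; S1 reads c0=1 → after 1×micro: 1 ⇒ (c0=1, c1=1)
[Gauss-Seidel] macro 4: S0 reads c0=1 → after 2×micro: 4; S1 reads c0=4 → after 1×micro: 3 ⇒ (c0=4, c1=3)
[Gauss-Seidel] macro 5: S0 reads c0=4 → after 2×micro: 0; S1 reads c0=0 → after 1×micro: 0 ⇒ (c0=0, c1=0)
[Gauss-Seidel] macro 6: S0 reads c0=0 → after 2×micro: 1; S1 reads c0=1 → after 1×micro: 1 ⇒ (c0=1, c1=1)

first divergence at macro-step: 1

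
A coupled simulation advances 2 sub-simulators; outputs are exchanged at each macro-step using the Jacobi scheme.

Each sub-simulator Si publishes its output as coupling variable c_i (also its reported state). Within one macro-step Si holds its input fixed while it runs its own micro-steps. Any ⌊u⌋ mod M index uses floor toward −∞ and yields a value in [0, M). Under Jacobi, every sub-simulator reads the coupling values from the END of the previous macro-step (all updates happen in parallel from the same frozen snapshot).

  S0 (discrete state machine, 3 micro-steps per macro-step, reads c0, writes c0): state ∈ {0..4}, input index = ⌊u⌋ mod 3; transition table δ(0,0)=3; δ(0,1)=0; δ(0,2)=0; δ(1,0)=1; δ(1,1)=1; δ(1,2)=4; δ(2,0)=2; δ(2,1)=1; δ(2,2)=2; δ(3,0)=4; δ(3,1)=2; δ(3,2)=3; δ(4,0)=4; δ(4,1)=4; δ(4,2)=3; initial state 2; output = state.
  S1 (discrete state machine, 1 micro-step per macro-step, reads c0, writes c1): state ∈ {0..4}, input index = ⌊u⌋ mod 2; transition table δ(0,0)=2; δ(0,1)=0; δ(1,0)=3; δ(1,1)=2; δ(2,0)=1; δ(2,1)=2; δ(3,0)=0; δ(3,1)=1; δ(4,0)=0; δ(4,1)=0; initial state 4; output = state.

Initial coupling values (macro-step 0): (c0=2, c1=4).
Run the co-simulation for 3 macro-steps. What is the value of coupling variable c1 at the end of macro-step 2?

macro 1: S0 reads c0=2 → after 3×micro: 2; S1 reads c0=2 → after 1×micro: 0 ⇒ (c0=2, c1=0)
macro 2: S0 reads c0=2 → after 3×micro: 2; S1 reads c0=2 → after 1×micro: 2 ⇒ (c0=2, c1=2)
macro 3: S0 reads c0=2 → after 3×micro: 2; S1 reads c0=2 → after 1×micro: 1 ⇒ (c0=2, c1=1)

c1 at macro-step 2 = 2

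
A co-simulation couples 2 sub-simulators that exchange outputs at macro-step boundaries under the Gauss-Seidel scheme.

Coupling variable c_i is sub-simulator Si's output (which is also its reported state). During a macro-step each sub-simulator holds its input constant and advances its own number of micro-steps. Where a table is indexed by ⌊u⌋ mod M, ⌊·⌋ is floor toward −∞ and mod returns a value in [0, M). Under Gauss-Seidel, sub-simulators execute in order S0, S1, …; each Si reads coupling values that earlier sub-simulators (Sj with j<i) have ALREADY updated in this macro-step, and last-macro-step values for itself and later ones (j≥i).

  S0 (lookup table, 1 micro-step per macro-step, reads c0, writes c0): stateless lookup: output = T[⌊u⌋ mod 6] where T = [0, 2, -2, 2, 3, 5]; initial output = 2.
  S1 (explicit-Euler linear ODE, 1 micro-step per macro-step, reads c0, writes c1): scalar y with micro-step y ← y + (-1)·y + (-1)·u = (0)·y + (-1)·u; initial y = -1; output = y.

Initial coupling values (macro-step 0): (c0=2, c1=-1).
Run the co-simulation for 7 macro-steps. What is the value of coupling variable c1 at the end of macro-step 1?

c1 at macro-step 1 = 2

macro 1: S0 reads c0=2 → after 1×micro: -2; S1 reads c0=-2 → after 1×micro: 2 ⇒ (c0=-2, c1=2)
macro 2: S0 reads c0=-2 → after 1×micro: 3; S1 reads c0=3 → after 1×micro: -3 ⇒ (c0=3, c1=-3)
macro 3: S0 reads c0=3 → after 1×micro: 2; S1 reads c0=2 → after 1×micro: -2 ⇒ (c0=2, c1=-2)
macro 4: S0 reads c0=2 → after 1×micro: -2; S1 reads c0=-2 → after 1×micro: 2 ⇒ (c0=-2, c1=2)
macro 5: S0 reads c0=-2 → after 1×micro: 3; S1 reads c0=3 → after 1×micro: -3 ⇒ (c0=3, c1=-3)
macro 6: S0 reads c0=3 → after 1×micro: 2; S1 reads c0=2 → after 1×micro: -2 ⇒ (c0=2, c1=-2)
macro 7: S0 reads c0=2 → after 1×micro: -2; S1 reads c0=-2 → after 1×micro: 2 ⇒ (c0=-2, c1=2)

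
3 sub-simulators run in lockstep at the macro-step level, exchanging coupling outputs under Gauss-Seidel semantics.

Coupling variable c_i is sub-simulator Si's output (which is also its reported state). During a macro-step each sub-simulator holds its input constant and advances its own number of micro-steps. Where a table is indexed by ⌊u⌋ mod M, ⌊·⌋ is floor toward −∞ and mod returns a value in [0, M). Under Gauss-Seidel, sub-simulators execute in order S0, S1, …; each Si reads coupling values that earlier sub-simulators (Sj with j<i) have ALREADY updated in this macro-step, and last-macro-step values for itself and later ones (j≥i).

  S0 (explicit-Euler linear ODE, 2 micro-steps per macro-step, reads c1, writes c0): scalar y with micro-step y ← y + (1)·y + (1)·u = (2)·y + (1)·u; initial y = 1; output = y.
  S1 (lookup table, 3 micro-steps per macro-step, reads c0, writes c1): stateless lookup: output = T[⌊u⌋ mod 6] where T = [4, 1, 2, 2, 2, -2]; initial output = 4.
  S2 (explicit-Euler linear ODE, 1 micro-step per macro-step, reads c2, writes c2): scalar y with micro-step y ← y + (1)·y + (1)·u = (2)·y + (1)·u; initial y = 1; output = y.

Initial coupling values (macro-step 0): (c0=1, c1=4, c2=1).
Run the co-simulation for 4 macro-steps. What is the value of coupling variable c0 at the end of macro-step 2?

macro 1: S0 reads c1=4 → after 2×micro: 16; S1 reads c0=16 → after 3×micro: 2; S2 reads c2=1 → after 1×micro: 3 ⇒ (c0=16, c1=2, c2=3)
macro 2: S0 reads c1=2 → after 2×micro: 70; S1 reads c0=70 → after 3×micro: 2; S2 reads c2=3 → after 1×micro: 9 ⇒ (c0=70, c1=2, c2=9)
macro 3: S0 reads c1=2 → after 2×micro: 286; S1 reads c0=286 → after 3×micro: 2; S2 reads c2=9 → after 1×micro: 27 ⇒ (c0=286, c1=2, c2=27)
macro 4: S0 reads c1=2 → after 2×micro: 1150; S1 reads c0=1150 → after 3×micro: 2; S2 reads c2=27 → after 1×micro: 81 ⇒ (c0=1150, c1=2, c2=81)

c0 at macro-step 2 = 70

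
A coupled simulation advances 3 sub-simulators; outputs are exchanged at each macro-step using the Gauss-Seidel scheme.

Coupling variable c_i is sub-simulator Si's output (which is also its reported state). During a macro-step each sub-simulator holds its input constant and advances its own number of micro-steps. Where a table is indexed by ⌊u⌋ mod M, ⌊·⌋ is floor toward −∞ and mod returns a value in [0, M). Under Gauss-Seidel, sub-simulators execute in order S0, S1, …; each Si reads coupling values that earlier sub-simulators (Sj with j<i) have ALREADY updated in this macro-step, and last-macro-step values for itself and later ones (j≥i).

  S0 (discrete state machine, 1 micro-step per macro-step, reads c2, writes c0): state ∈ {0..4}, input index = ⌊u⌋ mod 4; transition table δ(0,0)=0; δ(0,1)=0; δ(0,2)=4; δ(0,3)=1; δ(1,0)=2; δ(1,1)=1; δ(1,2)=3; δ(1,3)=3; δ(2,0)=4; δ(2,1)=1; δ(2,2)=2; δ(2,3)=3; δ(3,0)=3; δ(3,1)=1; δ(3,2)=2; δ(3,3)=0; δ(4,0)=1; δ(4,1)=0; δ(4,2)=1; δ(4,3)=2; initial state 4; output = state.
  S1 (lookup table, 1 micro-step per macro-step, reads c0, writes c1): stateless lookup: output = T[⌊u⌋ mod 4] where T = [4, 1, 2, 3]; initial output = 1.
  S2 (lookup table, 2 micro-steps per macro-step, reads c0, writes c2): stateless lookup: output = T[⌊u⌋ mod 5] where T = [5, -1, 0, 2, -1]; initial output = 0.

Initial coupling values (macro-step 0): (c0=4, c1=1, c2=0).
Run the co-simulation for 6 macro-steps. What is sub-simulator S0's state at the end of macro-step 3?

macro 1: S0 reads c2=0 → after 1×micro: 1; S1 reads c0=1 → after 1×micro: 1; S2 reads c0=1 → after 2×micro: -1 ⇒ (c0=1, c1=1, c2=-1)
macro 2: S0 reads c2=-1 → after 1×micro: 3; S1 reads c0=3 → after 1×micro: 3; S2 reads c0=3 → after 2×micro: 2 ⇒ (c0=3, c1=3, c2=2)
macro 3: S0 reads c2=2 → after 1×micro: 2; S1 reads c0=2 → after 1×micro: 2; S2 reads c0=2 → after 2×micro: 0 ⇒ (c0=2, c1=2, c2=0)
macro 4: S0 reads c2=0 → after 1×micro: 4; S1 reads c0=4 → after 1×micro: 4; S2 reads c0=4 → after 2×micro: -1 ⇒ (c0=4, c1=4, c2=-1)
macro 5: S0 reads c2=-1 → after 1×micro: 2; S1 reads c0=2 → after 1×micro: 2; S2 reads c0=2 → after 2×micro: 0 ⇒ (c0=2, c1=2, c2=0)
macro 6: S0 reads c2=0 → after 1×micro: 4; S1 reads c0=4 → after 1×micro: 4; S2 reads c0=4 → after 2×micro: -1 ⇒ (c0=4, c1=4, c2=-1)

S0 state at macro-step 3 = 2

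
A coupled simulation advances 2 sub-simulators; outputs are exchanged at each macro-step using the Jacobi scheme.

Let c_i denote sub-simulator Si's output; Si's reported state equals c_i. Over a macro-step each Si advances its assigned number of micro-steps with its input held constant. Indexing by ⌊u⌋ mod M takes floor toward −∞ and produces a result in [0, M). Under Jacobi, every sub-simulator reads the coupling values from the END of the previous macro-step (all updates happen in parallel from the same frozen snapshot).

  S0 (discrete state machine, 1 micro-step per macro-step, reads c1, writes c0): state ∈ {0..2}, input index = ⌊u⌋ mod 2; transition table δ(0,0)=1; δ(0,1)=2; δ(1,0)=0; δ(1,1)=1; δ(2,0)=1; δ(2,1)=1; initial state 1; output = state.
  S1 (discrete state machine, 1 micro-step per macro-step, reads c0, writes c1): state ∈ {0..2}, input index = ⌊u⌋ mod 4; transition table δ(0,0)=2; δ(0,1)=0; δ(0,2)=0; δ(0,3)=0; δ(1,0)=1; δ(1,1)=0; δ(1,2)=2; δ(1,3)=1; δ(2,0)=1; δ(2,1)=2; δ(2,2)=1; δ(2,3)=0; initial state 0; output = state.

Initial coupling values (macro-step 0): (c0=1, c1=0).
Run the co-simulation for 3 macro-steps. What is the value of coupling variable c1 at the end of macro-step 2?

c1 at macro-step 2 = 2

macro 1: S0 reads c1=0 → after 1×micro: 0; S1 reads c0=1 → after 1×micro: 0 ⇒ (c0=0, c1=0)
macro 2: S0 reads c1=0 → after 1×micro: 1; S1 reads c0=0 → after 1×micro: 2 ⇒ (c0=1, c1=2)
macro 3: S0 reads c1=2 → after 1×micro: 0; S1 reads c0=1 → after 1×micro: 2 ⇒ (c0=0, c1=2)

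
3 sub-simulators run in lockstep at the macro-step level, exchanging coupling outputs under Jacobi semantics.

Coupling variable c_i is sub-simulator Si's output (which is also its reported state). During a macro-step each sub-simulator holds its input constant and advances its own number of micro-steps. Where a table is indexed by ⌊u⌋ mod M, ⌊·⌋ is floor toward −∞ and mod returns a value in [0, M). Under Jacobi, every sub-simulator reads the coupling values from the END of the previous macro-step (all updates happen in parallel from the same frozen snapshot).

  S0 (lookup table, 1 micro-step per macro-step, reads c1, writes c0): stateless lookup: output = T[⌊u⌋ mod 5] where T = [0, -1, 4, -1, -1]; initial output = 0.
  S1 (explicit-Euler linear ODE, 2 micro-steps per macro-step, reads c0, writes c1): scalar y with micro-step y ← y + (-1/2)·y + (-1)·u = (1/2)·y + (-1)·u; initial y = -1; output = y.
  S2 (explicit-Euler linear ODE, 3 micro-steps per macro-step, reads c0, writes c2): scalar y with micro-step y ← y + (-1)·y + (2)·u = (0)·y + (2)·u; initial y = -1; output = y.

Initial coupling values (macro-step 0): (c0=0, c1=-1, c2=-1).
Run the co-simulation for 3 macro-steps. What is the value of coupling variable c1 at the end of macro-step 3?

macro 1: S0 reads c1=-1 → after 1×micro: -1; S1 reads c0=0 → after 2×micro: -1/4; S2 reads c0=0 → after 3×micro: 0 ⇒ (c0=-1, c1=-1/4, c2=0)
macro 2: S0 reads c1=-1/4 → after 1×micro: -1; S1 reads c0=-1 → after 2×micro: 23/16; S2 reads c0=-1 → after 3×micro: -2 ⇒ (c0=-1, c1=23/16, c2=-2)
macro 3: S0 reads c1=23/16 → after 1×micro: -1; S1 reads c0=-1 → after 2×micro: 119/64; S2 reads c0=-1 → after 3×micro: -2 ⇒ (c0=-1, c1=119/64, c2=-2)

c1 at macro-step 3 = 119/64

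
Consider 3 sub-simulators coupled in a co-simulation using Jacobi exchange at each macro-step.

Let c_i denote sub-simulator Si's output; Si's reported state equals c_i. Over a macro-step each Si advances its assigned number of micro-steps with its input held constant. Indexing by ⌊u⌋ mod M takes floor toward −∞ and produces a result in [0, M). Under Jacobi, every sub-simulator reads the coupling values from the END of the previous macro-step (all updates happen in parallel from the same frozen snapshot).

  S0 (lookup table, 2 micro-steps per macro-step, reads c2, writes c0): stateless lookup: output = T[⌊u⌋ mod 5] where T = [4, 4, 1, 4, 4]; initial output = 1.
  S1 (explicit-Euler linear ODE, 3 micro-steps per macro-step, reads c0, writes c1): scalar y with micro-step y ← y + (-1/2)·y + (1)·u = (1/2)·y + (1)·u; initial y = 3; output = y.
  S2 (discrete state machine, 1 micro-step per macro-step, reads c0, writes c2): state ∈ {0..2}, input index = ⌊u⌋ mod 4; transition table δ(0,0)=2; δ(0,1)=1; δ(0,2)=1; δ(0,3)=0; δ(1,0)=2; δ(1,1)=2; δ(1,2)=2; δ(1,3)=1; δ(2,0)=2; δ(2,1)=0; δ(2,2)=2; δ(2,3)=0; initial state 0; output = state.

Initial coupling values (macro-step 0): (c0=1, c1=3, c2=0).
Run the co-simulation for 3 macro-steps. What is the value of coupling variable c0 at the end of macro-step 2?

macro 1: S0 reads c2=0 → after 2×micro: 4; S1 reads c0=1 → after 3×micro: 17/8; S2 reads c0=1 → after 1×micro: 1 ⇒ (c0=4, c1=17/8, c2=1)
macro 2: S0 reads c2=1 → after 2×micro: 4; S1 reads c0=4 → after 3×micro: 465/64; S2 reads c0=4 → after 1×micro: 2 ⇒ (c0=4, c1=465/64, c2=2)
macro 3: S0 reads c2=2 → after 2×micro: 1; S1 reads c0=4 → after 3×micro: 4049/512; S2 reads c0=4 → after 1×micro: 2 ⇒ (c0=1, c1=4049/512, c2=2)

c0 at macro-step 2 = 4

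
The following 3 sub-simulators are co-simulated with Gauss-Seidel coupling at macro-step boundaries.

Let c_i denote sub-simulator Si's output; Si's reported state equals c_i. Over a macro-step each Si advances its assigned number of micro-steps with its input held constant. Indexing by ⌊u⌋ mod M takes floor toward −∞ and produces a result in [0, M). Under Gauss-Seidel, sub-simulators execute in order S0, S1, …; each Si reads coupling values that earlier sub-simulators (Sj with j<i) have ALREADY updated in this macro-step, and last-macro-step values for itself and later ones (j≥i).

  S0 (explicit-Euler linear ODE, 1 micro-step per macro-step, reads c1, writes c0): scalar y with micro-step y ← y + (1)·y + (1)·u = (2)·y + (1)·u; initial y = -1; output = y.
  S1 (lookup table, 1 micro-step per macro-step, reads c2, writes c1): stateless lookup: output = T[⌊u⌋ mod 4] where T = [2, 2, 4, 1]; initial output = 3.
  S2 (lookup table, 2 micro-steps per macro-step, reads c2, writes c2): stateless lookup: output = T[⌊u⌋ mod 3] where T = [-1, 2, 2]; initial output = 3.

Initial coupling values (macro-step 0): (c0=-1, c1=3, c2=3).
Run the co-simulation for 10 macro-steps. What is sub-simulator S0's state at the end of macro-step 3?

S0 state at macro-step 3 = 7

macro 1: S0 reads c1=3 → after 1×micro: 1; S1 reads c2=3 → after 1×micro: 1; S2 reads c2=3 → after 2×micro: -1 ⇒ (c0=1, c1=1, c2=-1)
macro 2: S0 reads c1=1 → after 1×micro: 3; S1 reads c2=-1 → after 1×micro: 1; S2 reads c2=-1 → after 2×micro: 2 ⇒ (c0=3, c1=1, c2=2)
macro 3: S0 reads c1=1 → after 1×micro: 7; S1 reads c2=2 → after 1×micro: 4; S2 reads c2=2 → after 2×micro: 2 ⇒ (c0=7, c1=4, c2=2)
macro 4: S0 reads c1=4 → after 1×micro: 18; S1 reads c2=2 → after 1×micro: 4; S2 reads c2=2 → after 2×micro: 2 ⇒ (c0=18, c1=4, c2=2)
macro 5: S0 reads c1=4 → after 1×micro: 40; S1 reads c2=2 → after 1×micro: 4; S2 reads c2=2 → after 2×micro: 2 ⇒ (c0=40, c1=4, c2=2)
macro 6: S0 reads c1=4 → after 1×micro: 84; S1 reads c2=2 → after 1×micro: 4; S2 reads c2=2 → after 2×micro: 2 ⇒ (c0=84, c1=4, c2=2)
macro 7: S0 reads c1=4 → after 1×micro: 172; S1 reads c2=2 → after 1×micro: 4; S2 reads c2=2 → after 2×micro: 2 ⇒ (c0=172, c1=4, c2=2)
macro 8: S0 reads c1=4 → after 1×micro: 348; S1 reads c2=2 → after 1×micro: 4; S2 reads c2=2 → after 2×micro: 2 ⇒ (c0=348, c1=4, c2=2)
macro 9: S0 reads c1=4 → after 1×micro: 700; S1 reads c2=2 → after 1×micro: 4; S2 reads c2=2 → after 2×micro: 2 ⇒ (c0=700, c1=4, c2=2)
macro 10: S0 reads c1=4 → after 1×micro: 1404; S1 reads c2=2 → after 1×micro: 4; S2 reads c2=2 → after 2×micro: 2 ⇒ (c0=1404, c1=4, c2=2)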